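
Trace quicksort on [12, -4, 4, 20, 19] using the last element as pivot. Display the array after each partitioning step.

Partition 1: pivot=19 at index 3 -> [12, -4, 4, 19, 20]
Partition 2: pivot=4 at index 1 -> [-4, 4, 12, 19, 20]


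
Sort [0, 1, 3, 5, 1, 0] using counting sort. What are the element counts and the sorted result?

Count array: [2, 2, 0, 1, 0, 1]
(count[i] = number of elements equal to i)
Cumulative count: [2, 4, 4, 5, 5, 6]
Sorted: [0, 0, 1, 1, 3, 5]


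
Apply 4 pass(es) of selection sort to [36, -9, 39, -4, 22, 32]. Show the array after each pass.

Pass 1: Select minimum -9 at index 1, swap -> [-9, 36, 39, -4, 22, 32]
Pass 2: Select minimum -4 at index 3, swap -> [-9, -4, 39, 36, 22, 32]
Pass 3: Select minimum 22 at index 4, swap -> [-9, -4, 22, 36, 39, 32]
Pass 4: Select minimum 32 at index 5, swap -> [-9, -4, 22, 32, 39, 36]


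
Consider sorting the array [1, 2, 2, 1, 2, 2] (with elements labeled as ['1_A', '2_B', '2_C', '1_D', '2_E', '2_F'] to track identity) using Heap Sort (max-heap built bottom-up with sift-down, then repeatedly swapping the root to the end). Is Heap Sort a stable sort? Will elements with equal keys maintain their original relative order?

Trace Heap Sort on the labeled array (the key is the number; the letter only tracks identity):
  Build max-heap: [2_B, 2_E, 2_C, 1_D, 1_A, 2_F]
  Swap root 2_B to index 5, re-heapify first 5 -> [2_F, 2_E, 2_C, 1_D, 1_A, 2_B]
  Swap root 2_F to index 4, re-heapify first 4 -> [2_E, 1_A, 2_C, 1_D, 2_F, 2_B]
  Swap root 2_E to index 3, re-heapify first 3 -> [2_C, 1_A, 1_D, 2_E, 2_F, 2_B]
  Swap root 2_C to index 2, re-heapify first 2 -> [1_D, 1_A, 2_C, 2_E, 2_F, 2_B]
  Swap root 1_D to index 1, re-heapify first 1 -> [1_A, 1_D, 2_C, 2_E, 2_F, 2_B]
Final order: [1_A, 1_D, 2_C, 2_E, 2_F, 2_B]
Equal keys:
  value 1: originally 1_A, 1_D; after sorting 1_A, 1_D -> order preserved
  value 2: originally 2_B, 2_C, 2_E, 2_F; after sorting 2_C, 2_E, 2_F, 2_B -> order changed
Equal keys were reordered, so Heap Sort is not stable: heap construction and root-to-end swaps move elements without regard to the original order of equal keys. (One such input is enough; an unstable sort may happen to preserve order on other inputs, but it gives no guarantee.)
Answer: Not stable


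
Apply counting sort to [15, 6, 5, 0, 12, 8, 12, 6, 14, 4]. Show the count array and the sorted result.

Count array: [1, 0, 0, 0, 1, 1, 2, 0, 1, 0, 0, 0, 2, 0, 1, 1]
(count[i] = number of elements equal to i)
Cumulative count: [1, 1, 1, 1, 2, 3, 5, 5, 6, 6, 6, 6, 8, 8, 9, 10]
Sorted: [0, 4, 5, 6, 6, 8, 12, 12, 14, 15]


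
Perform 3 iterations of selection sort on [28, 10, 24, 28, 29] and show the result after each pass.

Pass 1: Select minimum 10 at index 1, swap -> [10, 28, 24, 28, 29]
Pass 2: Select minimum 24 at index 2, swap -> [10, 24, 28, 28, 29]
Pass 3: Select minimum 28 at index 2, swap -> [10, 24, 28, 28, 29]


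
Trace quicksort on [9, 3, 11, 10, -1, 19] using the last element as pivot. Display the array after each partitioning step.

Partition 1: pivot=19 at index 5 -> [9, 3, 11, 10, -1, 19]
Partition 2: pivot=-1 at index 0 -> [-1, 3, 11, 10, 9, 19]
Partition 3: pivot=9 at index 2 -> [-1, 3, 9, 10, 11, 19]
Partition 4: pivot=11 at index 4 -> [-1, 3, 9, 10, 11, 19]


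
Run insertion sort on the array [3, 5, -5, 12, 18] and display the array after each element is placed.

First element 3 is already 'sorted'
Insert 5: shifted 0 elements -> [3, 5, -5, 12, 18]
Insert -5: shifted 2 elements -> [-5, 3, 5, 12, 18]
Insert 12: shifted 0 elements -> [-5, 3, 5, 12, 18]
Insert 18: shifted 0 elements -> [-5, 3, 5, 12, 18]


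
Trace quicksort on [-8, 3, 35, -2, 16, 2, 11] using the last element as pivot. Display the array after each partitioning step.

Partition 1: pivot=11 at index 4 -> [-8, 3, -2, 2, 11, 35, 16]
Partition 2: pivot=2 at index 2 -> [-8, -2, 2, 3, 11, 35, 16]
Partition 3: pivot=-2 at index 1 -> [-8, -2, 2, 3, 11, 35, 16]
Partition 4: pivot=16 at index 5 -> [-8, -2, 2, 3, 11, 16, 35]


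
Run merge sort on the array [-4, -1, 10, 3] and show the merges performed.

Divide and conquer:
  Merge [-4] + [-1] -> [-4, -1]
  Merge [10] + [3] -> [3, 10]
  Merge [-4, -1] + [3, 10] -> [-4, -1, 3, 10]


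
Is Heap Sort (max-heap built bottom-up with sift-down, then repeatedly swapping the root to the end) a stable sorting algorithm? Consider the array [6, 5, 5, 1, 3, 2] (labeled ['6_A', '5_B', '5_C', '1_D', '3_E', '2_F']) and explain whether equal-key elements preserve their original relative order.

Trace Heap Sort on the labeled array (the key is the number; the letter only tracks identity):
  Build max-heap: [6_A, 5_B, 5_C, 1_D, 3_E, 2_F]
  Swap root 6_A to index 5, re-heapify first 5 -> [5_B, 3_E, 5_C, 1_D, 2_F, 6_A]
  Swap root 5_B to index 4, re-heapify first 4 -> [5_C, 3_E, 2_F, 1_D, 5_B, 6_A]
  Swap root 5_C to index 3, re-heapify first 3 -> [3_E, 1_D, 2_F, 5_C, 5_B, 6_A]
  Swap root 3_E to index 2, re-heapify first 2 -> [2_F, 1_D, 3_E, 5_C, 5_B, 6_A]
  Swap root 2_F to index 1, re-heapify first 1 -> [1_D, 2_F, 3_E, 5_C, 5_B, 6_A]
Final order: [1_D, 2_F, 3_E, 5_C, 5_B, 6_A]
Equal keys:
  value 5: originally 5_B, 5_C; after sorting 5_C, 5_B -> order changed
Equal keys were reordered, so Heap Sort is not stable: heap construction and root-to-end swaps move elements without regard to the original order of equal keys. (One such input is enough; an unstable sort may happen to preserve order on other inputs, but it gives no guarantee.)
Answer: Not stable


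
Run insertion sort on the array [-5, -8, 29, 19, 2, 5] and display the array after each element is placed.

First element -5 is already 'sorted'
Insert -8: shifted 1 elements -> [-8, -5, 29, 19, 2, 5]
Insert 29: shifted 0 elements -> [-8, -5, 29, 19, 2, 5]
Insert 19: shifted 1 elements -> [-8, -5, 19, 29, 2, 5]
Insert 2: shifted 2 elements -> [-8, -5, 2, 19, 29, 5]
Insert 5: shifted 2 elements -> [-8, -5, 2, 5, 19, 29]


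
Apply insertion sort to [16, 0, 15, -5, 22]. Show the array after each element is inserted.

First element 16 is already 'sorted'
Insert 0: shifted 1 elements -> [0, 16, 15, -5, 22]
Insert 15: shifted 1 elements -> [0, 15, 16, -5, 22]
Insert -5: shifted 3 elements -> [-5, 0, 15, 16, 22]
Insert 22: shifted 0 elements -> [-5, 0, 15, 16, 22]


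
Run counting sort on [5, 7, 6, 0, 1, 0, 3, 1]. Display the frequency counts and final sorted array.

Count array: [2, 2, 0, 1, 0, 1, 1, 1]
(count[i] = number of elements equal to i)
Cumulative count: [2, 4, 4, 5, 5, 6, 7, 8]
Sorted: [0, 0, 1, 1, 3, 5, 6, 7]


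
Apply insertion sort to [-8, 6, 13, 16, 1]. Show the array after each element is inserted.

First element -8 is already 'sorted'
Insert 6: shifted 0 elements -> [-8, 6, 13, 16, 1]
Insert 13: shifted 0 elements -> [-8, 6, 13, 16, 1]
Insert 16: shifted 0 elements -> [-8, 6, 13, 16, 1]
Insert 1: shifted 3 elements -> [-8, 1, 6, 13, 16]


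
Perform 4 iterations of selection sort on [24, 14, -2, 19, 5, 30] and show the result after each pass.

Pass 1: Select minimum -2 at index 2, swap -> [-2, 14, 24, 19, 5, 30]
Pass 2: Select minimum 5 at index 4, swap -> [-2, 5, 24, 19, 14, 30]
Pass 3: Select minimum 14 at index 4, swap -> [-2, 5, 14, 19, 24, 30]
Pass 4: Select minimum 19 at index 3, swap -> [-2, 5, 14, 19, 24, 30]


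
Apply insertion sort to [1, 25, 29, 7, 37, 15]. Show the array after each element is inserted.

First element 1 is already 'sorted'
Insert 25: shifted 0 elements -> [1, 25, 29, 7, 37, 15]
Insert 29: shifted 0 elements -> [1, 25, 29, 7, 37, 15]
Insert 7: shifted 2 elements -> [1, 7, 25, 29, 37, 15]
Insert 37: shifted 0 elements -> [1, 7, 25, 29, 37, 15]
Insert 15: shifted 3 elements -> [1, 7, 15, 25, 29, 37]


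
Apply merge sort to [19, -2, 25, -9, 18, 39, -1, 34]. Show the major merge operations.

Divide and conquer:
  Merge [19] + [-2] -> [-2, 19]
  Merge [25] + [-9] -> [-9, 25]
  Merge [-2, 19] + [-9, 25] -> [-9, -2, 19, 25]
  Merge [18] + [39] -> [18, 39]
  Merge [-1] + [34] -> [-1, 34]
  Merge [18, 39] + [-1, 34] -> [-1, 18, 34, 39]
  Merge [-9, -2, 19, 25] + [-1, 18, 34, 39] -> [-9, -2, -1, 18, 19, 25, 34, 39]


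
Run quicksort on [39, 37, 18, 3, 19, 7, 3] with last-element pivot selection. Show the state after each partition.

Partition 1: pivot=3 at index 1 -> [3, 3, 18, 39, 19, 7, 37]
Partition 2: pivot=37 at index 5 -> [3, 3, 18, 19, 7, 37, 39]
Partition 3: pivot=7 at index 2 -> [3, 3, 7, 19, 18, 37, 39]
Partition 4: pivot=18 at index 3 -> [3, 3, 7, 18, 19, 37, 39]


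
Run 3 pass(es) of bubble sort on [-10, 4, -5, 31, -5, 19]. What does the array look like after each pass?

After pass 1: [-10, -5, 4, -5, 19, 31] (3 swaps)
After pass 2: [-10, -5, -5, 4, 19, 31] (1 swaps)
After pass 3: [-10, -5, -5, 4, 19, 31] (0 swaps)
Total swaps: 4


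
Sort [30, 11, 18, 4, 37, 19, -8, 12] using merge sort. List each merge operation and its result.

Divide and conquer:
  Merge [30] + [11] -> [11, 30]
  Merge [18] + [4] -> [4, 18]
  Merge [11, 30] + [4, 18] -> [4, 11, 18, 30]
  Merge [37] + [19] -> [19, 37]
  Merge [-8] + [12] -> [-8, 12]
  Merge [19, 37] + [-8, 12] -> [-8, 12, 19, 37]
  Merge [4, 11, 18, 30] + [-8, 12, 19, 37] -> [-8, 4, 11, 12, 18, 19, 30, 37]


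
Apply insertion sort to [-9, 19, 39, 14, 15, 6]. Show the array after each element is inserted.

First element -9 is already 'sorted'
Insert 19: shifted 0 elements -> [-9, 19, 39, 14, 15, 6]
Insert 39: shifted 0 elements -> [-9, 19, 39, 14, 15, 6]
Insert 14: shifted 2 elements -> [-9, 14, 19, 39, 15, 6]
Insert 15: shifted 2 elements -> [-9, 14, 15, 19, 39, 6]
Insert 6: shifted 4 elements -> [-9, 6, 14, 15, 19, 39]


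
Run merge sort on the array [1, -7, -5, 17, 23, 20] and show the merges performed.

Divide and conquer:
  Merge [-7] + [-5] -> [-7, -5]
  Merge [1] + [-7, -5] -> [-7, -5, 1]
  Merge [23] + [20] -> [20, 23]
  Merge [17] + [20, 23] -> [17, 20, 23]
  Merge [-7, -5, 1] + [17, 20, 23] -> [-7, -5, 1, 17, 20, 23]


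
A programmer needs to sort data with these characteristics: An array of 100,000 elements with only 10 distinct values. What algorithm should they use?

Best choice: 3-way quicksort or Counting sort
Reason: 3-way (Dutch national flag) partitioning groups every copy of the pivot together, so with only d=10 distinct keys quicksort finishes in O(n log d) expected time, which is effectively linear; counting sort runs in O(n + k) where k is the size of the key range (not the number of distinct values), so it is linear when the 10 values are integers drawn from a small known range


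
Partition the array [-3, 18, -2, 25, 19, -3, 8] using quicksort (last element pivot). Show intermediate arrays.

Partition 1: pivot=8 at index 3 -> [-3, -2, -3, 8, 19, 18, 25]
Partition 2: pivot=-3 at index 1 -> [-3, -3, -2, 8, 19, 18, 25]
Partition 3: pivot=25 at index 6 -> [-3, -3, -2, 8, 19, 18, 25]
Partition 4: pivot=18 at index 4 -> [-3, -3, -2, 8, 18, 19, 25]


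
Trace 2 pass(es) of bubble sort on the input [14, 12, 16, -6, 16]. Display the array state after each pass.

After pass 1: [12, 14, -6, 16, 16] (2 swaps)
After pass 2: [12, -6, 14, 16, 16] (1 swaps)
Total swaps: 3


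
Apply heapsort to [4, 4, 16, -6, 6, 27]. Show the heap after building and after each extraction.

Build heap: [27, 6, 16, -6, 4, 4]
Extract 27: [16, 6, 4, -6, 4, 27]
Extract 16: [6, 4, 4, -6, 16, 27]
Extract 6: [4, -6, 4, 6, 16, 27]
Extract 4: [4, -6, 4, 6, 16, 27]
Extract 4: [-6, 4, 4, 6, 16, 27]


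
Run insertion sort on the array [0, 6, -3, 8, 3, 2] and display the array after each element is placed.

First element 0 is already 'sorted'
Insert 6: shifted 0 elements -> [0, 6, -3, 8, 3, 2]
Insert -3: shifted 2 elements -> [-3, 0, 6, 8, 3, 2]
Insert 8: shifted 0 elements -> [-3, 0, 6, 8, 3, 2]
Insert 3: shifted 2 elements -> [-3, 0, 3, 6, 8, 2]
Insert 2: shifted 3 elements -> [-3, 0, 2, 3, 6, 8]


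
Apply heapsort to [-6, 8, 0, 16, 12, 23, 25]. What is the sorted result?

Build heap: [25, 16, 23, 8, 12, -6, 0]
Extract 25: [23, 16, 0, 8, 12, -6, 25]
Extract 23: [16, 12, 0, 8, -6, 23, 25]
Extract 16: [12, 8, 0, -6, 16, 23, 25]
Extract 12: [8, -6, 0, 12, 16, 23, 25]
Extract 8: [0, -6, 8, 12, 16, 23, 25]
Extract 0: [-6, 0, 8, 12, 16, 23, 25]


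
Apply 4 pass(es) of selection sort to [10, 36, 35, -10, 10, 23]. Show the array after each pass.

Pass 1: Select minimum -10 at index 3, swap -> [-10, 36, 35, 10, 10, 23]
Pass 2: Select minimum 10 at index 3, swap -> [-10, 10, 35, 36, 10, 23]
Pass 3: Select minimum 10 at index 4, swap -> [-10, 10, 10, 36, 35, 23]
Pass 4: Select minimum 23 at index 5, swap -> [-10, 10, 10, 23, 35, 36]


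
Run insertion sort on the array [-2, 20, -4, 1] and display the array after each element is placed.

First element -2 is already 'sorted'
Insert 20: shifted 0 elements -> [-2, 20, -4, 1]
Insert -4: shifted 2 elements -> [-4, -2, 20, 1]
Insert 1: shifted 1 elements -> [-4, -2, 1, 20]


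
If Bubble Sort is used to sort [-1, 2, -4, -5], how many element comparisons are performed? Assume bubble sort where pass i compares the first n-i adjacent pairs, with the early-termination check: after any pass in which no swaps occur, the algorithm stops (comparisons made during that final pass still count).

Pass 1: compare adjacent pairs (0,1)..(2,3) = 3 comparison(s), 2 swap(s) -> [-1, -4, -5, 2]
Pass 2: compare adjacent pairs (0,1)..(1,2) = 2 comparison(s), 2 swap(s) -> [-4, -5, -1, 2]
Pass 3: compare adjacent pairs (0,1)..(0,1) = 1 comparison(s), 1 swap(s) -> [-5, -4, -1, 2]
Every pass made at least one swap, so all n-1 passes run.
Total comparisons: 3 + 2 + 1 = 6


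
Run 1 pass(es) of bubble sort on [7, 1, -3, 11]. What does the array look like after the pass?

After pass 1: [1, -3, 7, 11] (2 swaps)
Total swaps: 2


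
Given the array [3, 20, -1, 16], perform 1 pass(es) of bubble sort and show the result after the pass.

After pass 1: [3, -1, 16, 20] (2 swaps)
Total swaps: 2


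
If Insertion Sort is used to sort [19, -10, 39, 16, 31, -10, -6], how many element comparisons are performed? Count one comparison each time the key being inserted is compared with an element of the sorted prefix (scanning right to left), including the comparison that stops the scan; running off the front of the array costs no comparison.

Insert -10: 19 > -10 (shift), reached front = 1 comparison(s) -> [-10, 19, 39, 16, 31, -10, -6]
Insert 39: 19 <= 39 (stop) = 1 comparison(s) -> [-10, 19, 39, 16, 31, -10, -6]
Insert 16: 39 > 16 (shift), 19 > 16 (shift), -10 <= 16 (stop) = 3 comparison(s) -> [-10, 16, 19, 39, 31, -10, -6]
Insert 31: 39 > 31 (shift), 19 <= 31 (stop) = 2 comparison(s) -> [-10, 16, 19, 31, 39, -10, -6]
Insert -10: 39 > -10 (shift), 31 > -10 (shift), 19 > -10 (shift), 16 > -10 (shift), -10 <= -10 (stop) = 5 comparison(s) -> [-10, -10, 16, 19, 31, 39, -6]
Insert -6: 39 > -6 (shift), 31 > -6 (shift), 19 > -6 (shift), 16 > -6 (shift), -10 <= -6 (stop) = 5 comparison(s) -> [-10, -10, -6, 16, 19, 31, 39]
Total comparisons: 1 + 1 + 3 + 2 + 5 + 5 = 17


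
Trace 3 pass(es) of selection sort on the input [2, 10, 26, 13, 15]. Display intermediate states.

Pass 1: Select minimum 2 at index 0, swap -> [2, 10, 26, 13, 15]
Pass 2: Select minimum 10 at index 1, swap -> [2, 10, 26, 13, 15]
Pass 3: Select minimum 13 at index 3, swap -> [2, 10, 13, 26, 15]


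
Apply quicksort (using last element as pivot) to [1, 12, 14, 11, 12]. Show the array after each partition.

Partition 1: pivot=12 at index 3 -> [1, 12, 11, 12, 14]
Partition 2: pivot=11 at index 1 -> [1, 11, 12, 12, 14]


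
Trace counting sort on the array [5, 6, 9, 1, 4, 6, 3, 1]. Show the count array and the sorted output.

Count array: [0, 2, 0, 1, 1, 1, 2, 0, 0, 1]
(count[i] = number of elements equal to i)
Cumulative count: [0, 2, 2, 3, 4, 5, 7, 7, 7, 8]
Sorted: [1, 1, 3, 4, 5, 6, 6, 9]


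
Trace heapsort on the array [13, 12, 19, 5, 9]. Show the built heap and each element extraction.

Build heap: [19, 12, 13, 5, 9]
Extract 19: [13, 12, 9, 5, 19]
Extract 13: [12, 5, 9, 13, 19]
Extract 12: [9, 5, 12, 13, 19]
Extract 9: [5, 9, 12, 13, 19]


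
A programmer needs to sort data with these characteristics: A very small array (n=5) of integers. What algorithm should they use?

Best choice: Insertion sort
Reason: For tiny inputs the O(n^2) overhead is negligible and insertion sort has minimal constant factors


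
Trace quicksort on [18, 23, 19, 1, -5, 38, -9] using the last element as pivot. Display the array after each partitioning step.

Partition 1: pivot=-9 at index 0 -> [-9, 23, 19, 1, -5, 38, 18]
Partition 2: pivot=18 at index 3 -> [-9, 1, -5, 18, 19, 38, 23]
Partition 3: pivot=-5 at index 1 -> [-9, -5, 1, 18, 19, 38, 23]
Partition 4: pivot=23 at index 5 -> [-9, -5, 1, 18, 19, 23, 38]


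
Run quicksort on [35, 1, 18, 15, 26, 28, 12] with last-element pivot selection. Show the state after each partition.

Partition 1: pivot=12 at index 1 -> [1, 12, 18, 15, 26, 28, 35]
Partition 2: pivot=35 at index 6 -> [1, 12, 18, 15, 26, 28, 35]
Partition 3: pivot=28 at index 5 -> [1, 12, 18, 15, 26, 28, 35]
Partition 4: pivot=26 at index 4 -> [1, 12, 18, 15, 26, 28, 35]
Partition 5: pivot=15 at index 2 -> [1, 12, 15, 18, 26, 28, 35]


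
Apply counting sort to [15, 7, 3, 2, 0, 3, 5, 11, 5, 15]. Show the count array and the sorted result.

Count array: [1, 0, 1, 2, 0, 2, 0, 1, 0, 0, 0, 1, 0, 0, 0, 2]
(count[i] = number of elements equal to i)
Cumulative count: [1, 1, 2, 4, 4, 6, 6, 7, 7, 7, 7, 8, 8, 8, 8, 10]
Sorted: [0, 2, 3, 3, 5, 5, 7, 11, 15, 15]


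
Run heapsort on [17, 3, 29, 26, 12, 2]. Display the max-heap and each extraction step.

Build heap: [29, 26, 17, 3, 12, 2]
Extract 29: [26, 12, 17, 3, 2, 29]
Extract 26: [17, 12, 2, 3, 26, 29]
Extract 17: [12, 3, 2, 17, 26, 29]
Extract 12: [3, 2, 12, 17, 26, 29]
Extract 3: [2, 3, 12, 17, 26, 29]


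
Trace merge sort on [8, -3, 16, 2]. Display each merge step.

Divide and conquer:
  Merge [8] + [-3] -> [-3, 8]
  Merge [16] + [2] -> [2, 16]
  Merge [-3, 8] + [2, 16] -> [-3, 2, 8, 16]


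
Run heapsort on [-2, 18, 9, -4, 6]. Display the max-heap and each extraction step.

Build heap: [18, 6, 9, -4, -2]
Extract 18: [9, 6, -2, -4, 18]
Extract 9: [6, -4, -2, 9, 18]
Extract 6: [-2, -4, 6, 9, 18]
Extract -2: [-4, -2, 6, 9, 18]


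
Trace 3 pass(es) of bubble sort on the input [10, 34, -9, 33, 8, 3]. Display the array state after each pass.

After pass 1: [10, -9, 33, 8, 3, 34] (4 swaps)
After pass 2: [-9, 10, 8, 3, 33, 34] (3 swaps)
After pass 3: [-9, 8, 3, 10, 33, 34] (2 swaps)
Total swaps: 9


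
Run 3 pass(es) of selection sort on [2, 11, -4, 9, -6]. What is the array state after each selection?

Pass 1: Select minimum -6 at index 4, swap -> [-6, 11, -4, 9, 2]
Pass 2: Select minimum -4 at index 2, swap -> [-6, -4, 11, 9, 2]
Pass 3: Select minimum 2 at index 4, swap -> [-6, -4, 2, 9, 11]


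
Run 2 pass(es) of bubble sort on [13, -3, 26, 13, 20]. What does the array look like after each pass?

After pass 1: [-3, 13, 13, 20, 26] (3 swaps)
After pass 2: [-3, 13, 13, 20, 26] (0 swaps)
Total swaps: 3


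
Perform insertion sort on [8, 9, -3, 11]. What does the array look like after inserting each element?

First element 8 is already 'sorted'
Insert 9: shifted 0 elements -> [8, 9, -3, 11]
Insert -3: shifted 2 elements -> [-3, 8, 9, 11]
Insert 11: shifted 0 elements -> [-3, 8, 9, 11]


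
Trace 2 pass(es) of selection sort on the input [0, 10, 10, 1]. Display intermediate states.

Pass 1: Select minimum 0 at index 0, swap -> [0, 10, 10, 1]
Pass 2: Select minimum 1 at index 3, swap -> [0, 1, 10, 10]


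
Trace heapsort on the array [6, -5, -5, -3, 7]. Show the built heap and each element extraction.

Build heap: [7, 6, -5, -3, -5]
Extract 7: [6, -3, -5, -5, 7]
Extract 6: [-3, -5, -5, 6, 7]
Extract -3: [-5, -5, -3, 6, 7]
Extract -5: [-5, -5, -3, 6, 7]


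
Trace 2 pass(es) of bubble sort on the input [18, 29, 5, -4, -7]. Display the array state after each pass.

After pass 1: [18, 5, -4, -7, 29] (3 swaps)
After pass 2: [5, -4, -7, 18, 29] (3 swaps)
Total swaps: 6


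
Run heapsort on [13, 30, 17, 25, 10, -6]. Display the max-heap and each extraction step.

Build heap: [30, 25, 17, 13, 10, -6]
Extract 30: [25, 13, 17, -6, 10, 30]
Extract 25: [17, 13, 10, -6, 25, 30]
Extract 17: [13, -6, 10, 17, 25, 30]
Extract 13: [10, -6, 13, 17, 25, 30]
Extract 10: [-6, 10, 13, 17, 25, 30]


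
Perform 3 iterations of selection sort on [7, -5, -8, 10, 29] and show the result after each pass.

Pass 1: Select minimum -8 at index 2, swap -> [-8, -5, 7, 10, 29]
Pass 2: Select minimum -5 at index 1, swap -> [-8, -5, 7, 10, 29]
Pass 3: Select minimum 7 at index 2, swap -> [-8, -5, 7, 10, 29]


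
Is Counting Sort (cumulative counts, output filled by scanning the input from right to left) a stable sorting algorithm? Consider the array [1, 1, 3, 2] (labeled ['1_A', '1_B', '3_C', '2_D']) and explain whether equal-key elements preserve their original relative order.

Trace Counting Sort on the labeled array (the key is the number; the letter only tracks identity):
  Counts for values 0..3: [0, 2, 1, 1]
  Cumulative counts: [0, 2, 3, 4]
  Scan right to left: place 2_D at output index 2
  Scan right to left: place 3_C at output index 3
  Scan right to left: place 1_B at output index 1
  Scan right to left: place 1_A at output index 0
  Output: [1_A, 1_B, 2_D, 3_C]
Equal keys:
  value 1: originally 1_A, 1_B; after sorting 1_A, 1_B -> order preserved
All equal keys kept their original relative order. Counting Sort is stable: scanning the input right to left with decreasing cumulative counts places later duplicates at later output positions.
Answer: Stable


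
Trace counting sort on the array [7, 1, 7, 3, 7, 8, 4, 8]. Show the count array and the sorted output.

Count array: [0, 1, 0, 1, 1, 0, 0, 3, 2]
(count[i] = number of elements equal to i)
Cumulative count: [0, 1, 1, 2, 3, 3, 3, 6, 8]
Sorted: [1, 3, 4, 7, 7, 7, 8, 8]


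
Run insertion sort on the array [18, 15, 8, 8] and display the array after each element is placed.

First element 18 is already 'sorted'
Insert 15: shifted 1 elements -> [15, 18, 8, 8]
Insert 8: shifted 2 elements -> [8, 15, 18, 8]
Insert 8: shifted 2 elements -> [8, 8, 15, 18]


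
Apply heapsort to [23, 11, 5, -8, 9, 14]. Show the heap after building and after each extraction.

Build heap: [23, 11, 14, -8, 9, 5]
Extract 23: [14, 11, 5, -8, 9, 23]
Extract 14: [11, 9, 5, -8, 14, 23]
Extract 11: [9, -8, 5, 11, 14, 23]
Extract 9: [5, -8, 9, 11, 14, 23]
Extract 5: [-8, 5, 9, 11, 14, 23]


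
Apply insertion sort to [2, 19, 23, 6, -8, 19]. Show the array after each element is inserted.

First element 2 is already 'sorted'
Insert 19: shifted 0 elements -> [2, 19, 23, 6, -8, 19]
Insert 23: shifted 0 elements -> [2, 19, 23, 6, -8, 19]
Insert 6: shifted 2 elements -> [2, 6, 19, 23, -8, 19]
Insert -8: shifted 4 elements -> [-8, 2, 6, 19, 23, 19]
Insert 19: shifted 1 elements -> [-8, 2, 6, 19, 19, 23]


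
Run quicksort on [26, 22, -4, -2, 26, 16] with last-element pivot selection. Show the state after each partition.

Partition 1: pivot=16 at index 2 -> [-4, -2, 16, 22, 26, 26]
Partition 2: pivot=-2 at index 1 -> [-4, -2, 16, 22, 26, 26]
Partition 3: pivot=26 at index 5 -> [-4, -2, 16, 22, 26, 26]
Partition 4: pivot=26 at index 4 -> [-4, -2, 16, 22, 26, 26]


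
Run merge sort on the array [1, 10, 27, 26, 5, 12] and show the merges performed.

Divide and conquer:
  Merge [10] + [27] -> [10, 27]
  Merge [1] + [10, 27] -> [1, 10, 27]
  Merge [5] + [12] -> [5, 12]
  Merge [26] + [5, 12] -> [5, 12, 26]
  Merge [1, 10, 27] + [5, 12, 26] -> [1, 5, 10, 12, 26, 27]


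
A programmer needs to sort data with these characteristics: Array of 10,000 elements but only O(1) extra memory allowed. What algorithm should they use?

Best choice: Heapsort
Reason: Heapsort rearranges the array in place using O(1) auxiliary space and still guarantees O(n log n) time; quicksort partitions in place but needs Theta(log n) stack space for recursion (O(n) in the worst case), and mergesort requires O(n) auxiliary space


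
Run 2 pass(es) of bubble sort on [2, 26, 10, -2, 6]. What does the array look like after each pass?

After pass 1: [2, 10, -2, 6, 26] (3 swaps)
After pass 2: [2, -2, 6, 10, 26] (2 swaps)
Total swaps: 5


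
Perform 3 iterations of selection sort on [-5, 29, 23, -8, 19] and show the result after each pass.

Pass 1: Select minimum -8 at index 3, swap -> [-8, 29, 23, -5, 19]
Pass 2: Select minimum -5 at index 3, swap -> [-8, -5, 23, 29, 19]
Pass 3: Select minimum 19 at index 4, swap -> [-8, -5, 19, 29, 23]


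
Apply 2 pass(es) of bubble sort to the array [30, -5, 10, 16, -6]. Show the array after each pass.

After pass 1: [-5, 10, 16, -6, 30] (4 swaps)
After pass 2: [-5, 10, -6, 16, 30] (1 swaps)
Total swaps: 5


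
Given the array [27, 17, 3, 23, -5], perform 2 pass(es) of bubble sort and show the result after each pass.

After pass 1: [17, 3, 23, -5, 27] (4 swaps)
After pass 2: [3, 17, -5, 23, 27] (2 swaps)
Total swaps: 6


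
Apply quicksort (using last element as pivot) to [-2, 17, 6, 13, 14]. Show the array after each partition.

Partition 1: pivot=14 at index 3 -> [-2, 6, 13, 14, 17]
Partition 2: pivot=13 at index 2 -> [-2, 6, 13, 14, 17]
Partition 3: pivot=6 at index 1 -> [-2, 6, 13, 14, 17]


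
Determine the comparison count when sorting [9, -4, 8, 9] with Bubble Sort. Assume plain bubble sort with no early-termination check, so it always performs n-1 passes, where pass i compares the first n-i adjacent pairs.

Pass 1: compare adjacent pairs (0,1)..(2,3) = 3 comparison(s), 2 swap(s) -> [-4, 8, 9, 9]
Pass 2: compare adjacent pairs (0,1)..(1,2) = 2 comparison(s), 0 swap(s) -> [-4, 8, 9, 9]
Pass 3: compare adjacent pairs (0,1)..(0,1) = 1 comparison(s), 0 swap(s) -> [-4, 8, 9, 9]
Total comparisons: 3 + 2 + 1 = 6


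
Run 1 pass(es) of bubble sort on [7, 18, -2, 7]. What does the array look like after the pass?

After pass 1: [7, -2, 7, 18] (2 swaps)
Total swaps: 2


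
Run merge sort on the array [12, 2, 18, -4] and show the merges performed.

Divide and conquer:
  Merge [12] + [2] -> [2, 12]
  Merge [18] + [-4] -> [-4, 18]
  Merge [2, 12] + [-4, 18] -> [-4, 2, 12, 18]


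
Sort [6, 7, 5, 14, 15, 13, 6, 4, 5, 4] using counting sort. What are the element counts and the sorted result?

Count array: [0, 0, 0, 0, 2, 2, 2, 1, 0, 0, 0, 0, 0, 1, 1, 1]
(count[i] = number of elements equal to i)
Cumulative count: [0, 0, 0, 0, 2, 4, 6, 7, 7, 7, 7, 7, 7, 8, 9, 10]
Sorted: [4, 4, 5, 5, 6, 6, 7, 13, 14, 15]


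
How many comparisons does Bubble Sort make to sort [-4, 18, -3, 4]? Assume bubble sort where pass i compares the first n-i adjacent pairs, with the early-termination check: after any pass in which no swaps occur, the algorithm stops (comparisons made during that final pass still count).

Pass 1: compare adjacent pairs (0,1)..(2,3) = 3 comparison(s), 2 swap(s) -> [-4, -3, 4, 18]
Pass 2: compare adjacent pairs (0,1)..(1,2) = 2 comparison(s), 0 swap(s) -> [-4, -3, 4, 18]
No swaps in this pass, so bubble sort stops here.
Total comparisons: 3 + 2 = 5


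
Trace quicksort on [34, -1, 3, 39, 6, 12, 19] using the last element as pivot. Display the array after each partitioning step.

Partition 1: pivot=19 at index 4 -> [-1, 3, 6, 12, 19, 39, 34]
Partition 2: pivot=12 at index 3 -> [-1, 3, 6, 12, 19, 39, 34]
Partition 3: pivot=6 at index 2 -> [-1, 3, 6, 12, 19, 39, 34]
Partition 4: pivot=3 at index 1 -> [-1, 3, 6, 12, 19, 39, 34]
Partition 5: pivot=34 at index 5 -> [-1, 3, 6, 12, 19, 34, 39]


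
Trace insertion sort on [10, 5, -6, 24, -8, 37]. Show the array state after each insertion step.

First element 10 is already 'sorted'
Insert 5: shifted 1 elements -> [5, 10, -6, 24, -8, 37]
Insert -6: shifted 2 elements -> [-6, 5, 10, 24, -8, 37]
Insert 24: shifted 0 elements -> [-6, 5, 10, 24, -8, 37]
Insert -8: shifted 4 elements -> [-8, -6, 5, 10, 24, 37]
Insert 37: shifted 0 elements -> [-8, -6, 5, 10, 24, 37]


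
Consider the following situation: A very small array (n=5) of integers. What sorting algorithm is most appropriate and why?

Best choice: Insertion sort
Reason: For tiny inputs the O(n^2) overhead is negligible and insertion sort has minimal constant factors


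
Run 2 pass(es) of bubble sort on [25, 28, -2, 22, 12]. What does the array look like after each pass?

After pass 1: [25, -2, 22, 12, 28] (3 swaps)
After pass 2: [-2, 22, 12, 25, 28] (3 swaps)
Total swaps: 6


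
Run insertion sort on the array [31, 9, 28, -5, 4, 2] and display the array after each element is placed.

First element 31 is already 'sorted'
Insert 9: shifted 1 elements -> [9, 31, 28, -5, 4, 2]
Insert 28: shifted 1 elements -> [9, 28, 31, -5, 4, 2]
Insert -5: shifted 3 elements -> [-5, 9, 28, 31, 4, 2]
Insert 4: shifted 3 elements -> [-5, 4, 9, 28, 31, 2]
Insert 2: shifted 4 elements -> [-5, 2, 4, 9, 28, 31]


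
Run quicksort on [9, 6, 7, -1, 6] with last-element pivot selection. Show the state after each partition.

Partition 1: pivot=6 at index 2 -> [6, -1, 6, 9, 7]
Partition 2: pivot=-1 at index 0 -> [-1, 6, 6, 9, 7]
Partition 3: pivot=7 at index 3 -> [-1, 6, 6, 7, 9]


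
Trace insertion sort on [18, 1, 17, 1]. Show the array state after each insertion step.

First element 18 is already 'sorted'
Insert 1: shifted 1 elements -> [1, 18, 17, 1]
Insert 17: shifted 1 elements -> [1, 17, 18, 1]
Insert 1: shifted 2 elements -> [1, 1, 17, 18]


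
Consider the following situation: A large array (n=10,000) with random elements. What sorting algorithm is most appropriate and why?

Best choice: Quicksort or Mergesort
Reason: Both have O(n log n) average case; quicksort has lower constant factors


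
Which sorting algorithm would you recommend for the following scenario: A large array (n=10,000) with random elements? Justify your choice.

Best choice: Quicksort or Mergesort
Reason: Both have O(n log n) average case; quicksort has lower constant factors


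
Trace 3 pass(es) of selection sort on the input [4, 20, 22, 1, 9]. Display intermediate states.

Pass 1: Select minimum 1 at index 3, swap -> [1, 20, 22, 4, 9]
Pass 2: Select minimum 4 at index 3, swap -> [1, 4, 22, 20, 9]
Pass 3: Select minimum 9 at index 4, swap -> [1, 4, 9, 20, 22]


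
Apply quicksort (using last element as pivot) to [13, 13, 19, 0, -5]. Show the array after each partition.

Partition 1: pivot=-5 at index 0 -> [-5, 13, 19, 0, 13]
Partition 2: pivot=13 at index 3 -> [-5, 13, 0, 13, 19]
Partition 3: pivot=0 at index 1 -> [-5, 0, 13, 13, 19]


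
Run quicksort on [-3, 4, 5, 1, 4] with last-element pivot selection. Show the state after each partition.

Partition 1: pivot=4 at index 3 -> [-3, 4, 1, 4, 5]
Partition 2: pivot=1 at index 1 -> [-3, 1, 4, 4, 5]


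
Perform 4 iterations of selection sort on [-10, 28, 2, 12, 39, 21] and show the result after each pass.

Pass 1: Select minimum -10 at index 0, swap -> [-10, 28, 2, 12, 39, 21]
Pass 2: Select minimum 2 at index 2, swap -> [-10, 2, 28, 12, 39, 21]
Pass 3: Select minimum 12 at index 3, swap -> [-10, 2, 12, 28, 39, 21]
Pass 4: Select minimum 21 at index 5, swap -> [-10, 2, 12, 21, 39, 28]


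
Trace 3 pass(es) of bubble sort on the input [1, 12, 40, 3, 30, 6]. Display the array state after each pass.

After pass 1: [1, 12, 3, 30, 6, 40] (3 swaps)
After pass 2: [1, 3, 12, 6, 30, 40] (2 swaps)
After pass 3: [1, 3, 6, 12, 30, 40] (1 swaps)
Total swaps: 6


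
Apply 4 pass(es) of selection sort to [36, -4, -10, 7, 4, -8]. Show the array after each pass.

Pass 1: Select minimum -10 at index 2, swap -> [-10, -4, 36, 7, 4, -8]
Pass 2: Select minimum -8 at index 5, swap -> [-10, -8, 36, 7, 4, -4]
Pass 3: Select minimum -4 at index 5, swap -> [-10, -8, -4, 7, 4, 36]
Pass 4: Select minimum 4 at index 4, swap -> [-10, -8, -4, 4, 7, 36]


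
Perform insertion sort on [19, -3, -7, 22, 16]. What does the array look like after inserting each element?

First element 19 is already 'sorted'
Insert -3: shifted 1 elements -> [-3, 19, -7, 22, 16]
Insert -7: shifted 2 elements -> [-7, -3, 19, 22, 16]
Insert 22: shifted 0 elements -> [-7, -3, 19, 22, 16]
Insert 16: shifted 2 elements -> [-7, -3, 16, 19, 22]


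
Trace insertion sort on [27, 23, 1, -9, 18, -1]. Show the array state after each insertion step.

First element 27 is already 'sorted'
Insert 23: shifted 1 elements -> [23, 27, 1, -9, 18, -1]
Insert 1: shifted 2 elements -> [1, 23, 27, -9, 18, -1]
Insert -9: shifted 3 elements -> [-9, 1, 23, 27, 18, -1]
Insert 18: shifted 2 elements -> [-9, 1, 18, 23, 27, -1]
Insert -1: shifted 4 elements -> [-9, -1, 1, 18, 23, 27]


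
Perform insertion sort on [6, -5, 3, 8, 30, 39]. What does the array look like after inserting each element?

First element 6 is already 'sorted'
Insert -5: shifted 1 elements -> [-5, 6, 3, 8, 30, 39]
Insert 3: shifted 1 elements -> [-5, 3, 6, 8, 30, 39]
Insert 8: shifted 0 elements -> [-5, 3, 6, 8, 30, 39]
Insert 30: shifted 0 elements -> [-5, 3, 6, 8, 30, 39]
Insert 39: shifted 0 elements -> [-5, 3, 6, 8, 30, 39]


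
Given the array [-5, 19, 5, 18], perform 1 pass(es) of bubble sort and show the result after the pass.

After pass 1: [-5, 5, 18, 19] (2 swaps)
Total swaps: 2


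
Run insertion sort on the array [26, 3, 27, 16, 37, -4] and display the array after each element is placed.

First element 26 is already 'sorted'
Insert 3: shifted 1 elements -> [3, 26, 27, 16, 37, -4]
Insert 27: shifted 0 elements -> [3, 26, 27, 16, 37, -4]
Insert 16: shifted 2 elements -> [3, 16, 26, 27, 37, -4]
Insert 37: shifted 0 elements -> [3, 16, 26, 27, 37, -4]
Insert -4: shifted 5 elements -> [-4, 3, 16, 26, 27, 37]


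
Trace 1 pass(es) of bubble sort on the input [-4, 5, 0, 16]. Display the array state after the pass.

After pass 1: [-4, 0, 5, 16] (1 swaps)
Total swaps: 1


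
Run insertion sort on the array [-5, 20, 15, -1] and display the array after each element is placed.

First element -5 is already 'sorted'
Insert 20: shifted 0 elements -> [-5, 20, 15, -1]
Insert 15: shifted 1 elements -> [-5, 15, 20, -1]
Insert -1: shifted 2 elements -> [-5, -1, 15, 20]


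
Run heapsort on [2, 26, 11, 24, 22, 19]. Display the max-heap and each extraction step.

Build heap: [26, 24, 19, 2, 22, 11]
Extract 26: [24, 22, 19, 2, 11, 26]
Extract 24: [22, 11, 19, 2, 24, 26]
Extract 22: [19, 11, 2, 22, 24, 26]
Extract 19: [11, 2, 19, 22, 24, 26]
Extract 11: [2, 11, 19, 22, 24, 26]


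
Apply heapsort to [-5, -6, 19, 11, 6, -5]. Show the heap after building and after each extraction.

Build heap: [19, 11, -5, -6, 6, -5]
Extract 19: [11, 6, -5, -6, -5, 19]
Extract 11: [6, -5, -5, -6, 11, 19]
Extract 6: [-5, -6, -5, 6, 11, 19]
Extract -5: [-5, -6, -5, 6, 11, 19]
Extract -5: [-6, -5, -5, 6, 11, 19]


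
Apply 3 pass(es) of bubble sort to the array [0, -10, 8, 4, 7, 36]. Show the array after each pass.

After pass 1: [-10, 0, 4, 7, 8, 36] (3 swaps)
After pass 2: [-10, 0, 4, 7, 8, 36] (0 swaps)
After pass 3: [-10, 0, 4, 7, 8, 36] (0 swaps)
Total swaps: 3


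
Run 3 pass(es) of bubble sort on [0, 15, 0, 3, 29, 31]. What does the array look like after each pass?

After pass 1: [0, 0, 3, 15, 29, 31] (2 swaps)
After pass 2: [0, 0, 3, 15, 29, 31] (0 swaps)
After pass 3: [0, 0, 3, 15, 29, 31] (0 swaps)
Total swaps: 2


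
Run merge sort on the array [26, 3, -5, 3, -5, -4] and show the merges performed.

Divide and conquer:
  Merge [3] + [-5] -> [-5, 3]
  Merge [26] + [-5, 3] -> [-5, 3, 26]
  Merge [-5] + [-4] -> [-5, -4]
  Merge [3] + [-5, -4] -> [-5, -4, 3]
  Merge [-5, 3, 26] + [-5, -4, 3] -> [-5, -5, -4, 3, 3, 26]


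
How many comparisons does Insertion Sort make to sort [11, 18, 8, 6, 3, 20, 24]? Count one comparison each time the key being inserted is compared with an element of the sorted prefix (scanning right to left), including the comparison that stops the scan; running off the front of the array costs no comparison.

Insert 18: 11 <= 18 (stop) = 1 comparison(s) -> [11, 18, 8, 6, 3, 20, 24]
Insert 8: 18 > 8 (shift), 11 > 8 (shift), reached front = 2 comparison(s) -> [8, 11, 18, 6, 3, 20, 24]
Insert 6: 18 > 6 (shift), 11 > 6 (shift), 8 > 6 (shift), reached front = 3 comparison(s) -> [6, 8, 11, 18, 3, 20, 24]
Insert 3: 18 > 3 (shift), 11 > 3 (shift), 8 > 3 (shift), 6 > 3 (shift), reached front = 4 comparison(s) -> [3, 6, 8, 11, 18, 20, 24]
Insert 20: 18 <= 20 (stop) = 1 comparison(s) -> [3, 6, 8, 11, 18, 20, 24]
Insert 24: 20 <= 24 (stop) = 1 comparison(s) -> [3, 6, 8, 11, 18, 20, 24]
Total comparisons: 1 + 2 + 3 + 4 + 1 + 1 = 12


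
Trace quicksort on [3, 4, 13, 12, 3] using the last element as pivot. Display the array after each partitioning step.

Partition 1: pivot=3 at index 1 -> [3, 3, 13, 12, 4]
Partition 2: pivot=4 at index 2 -> [3, 3, 4, 12, 13]
Partition 3: pivot=13 at index 4 -> [3, 3, 4, 12, 13]


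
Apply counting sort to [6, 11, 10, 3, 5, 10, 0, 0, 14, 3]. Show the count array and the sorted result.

Count array: [2, 0, 0, 2, 0, 1, 1, 0, 0, 0, 2, 1, 0, 0, 1]
(count[i] = number of elements equal to i)
Cumulative count: [2, 2, 2, 4, 4, 5, 6, 6, 6, 6, 8, 9, 9, 9, 10]
Sorted: [0, 0, 3, 3, 5, 6, 10, 10, 11, 14]


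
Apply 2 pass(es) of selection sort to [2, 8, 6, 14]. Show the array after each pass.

Pass 1: Select minimum 2 at index 0, swap -> [2, 8, 6, 14]
Pass 2: Select minimum 6 at index 2, swap -> [2, 6, 8, 14]


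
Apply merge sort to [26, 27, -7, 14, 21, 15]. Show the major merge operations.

Divide and conquer:
  Merge [27] + [-7] -> [-7, 27]
  Merge [26] + [-7, 27] -> [-7, 26, 27]
  Merge [21] + [15] -> [15, 21]
  Merge [14] + [15, 21] -> [14, 15, 21]
  Merge [-7, 26, 27] + [14, 15, 21] -> [-7, 14, 15, 21, 26, 27]


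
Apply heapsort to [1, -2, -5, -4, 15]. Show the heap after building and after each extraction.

Build heap: [15, 1, -5, -4, -2]
Extract 15: [1, -2, -5, -4, 15]
Extract 1: [-2, -4, -5, 1, 15]
Extract -2: [-4, -5, -2, 1, 15]
Extract -4: [-5, -4, -2, 1, 15]


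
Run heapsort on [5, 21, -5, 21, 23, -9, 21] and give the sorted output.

Build heap: [23, 21, 21, 5, 21, -9, -5]
Extract 23: [21, 21, 21, 5, -5, -9, 23]
Extract 21: [21, 5, 21, -9, -5, 21, 23]
Extract 21: [21, 5, -5, -9, 21, 21, 23]
Extract 21: [5, -9, -5, 21, 21, 21, 23]
Extract 5: [-5, -9, 5, 21, 21, 21, 23]
Extract -5: [-9, -5, 5, 21, 21, 21, 23]


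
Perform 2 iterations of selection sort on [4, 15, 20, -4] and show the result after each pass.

Pass 1: Select minimum -4 at index 3, swap -> [-4, 15, 20, 4]
Pass 2: Select minimum 4 at index 3, swap -> [-4, 4, 20, 15]


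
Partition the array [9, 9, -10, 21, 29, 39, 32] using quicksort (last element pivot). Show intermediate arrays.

Partition 1: pivot=32 at index 5 -> [9, 9, -10, 21, 29, 32, 39]
Partition 2: pivot=29 at index 4 -> [9, 9, -10, 21, 29, 32, 39]
Partition 3: pivot=21 at index 3 -> [9, 9, -10, 21, 29, 32, 39]
Partition 4: pivot=-10 at index 0 -> [-10, 9, 9, 21, 29, 32, 39]
Partition 5: pivot=9 at index 2 -> [-10, 9, 9, 21, 29, 32, 39]


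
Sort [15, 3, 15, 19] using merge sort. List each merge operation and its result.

Divide and conquer:
  Merge [15] + [3] -> [3, 15]
  Merge [15] + [19] -> [15, 19]
  Merge [3, 15] + [15, 19] -> [3, 15, 15, 19]


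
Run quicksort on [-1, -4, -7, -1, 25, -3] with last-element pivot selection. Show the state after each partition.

Partition 1: pivot=-3 at index 2 -> [-4, -7, -3, -1, 25, -1]
Partition 2: pivot=-7 at index 0 -> [-7, -4, -3, -1, 25, -1]
Partition 3: pivot=-1 at index 4 -> [-7, -4, -3, -1, -1, 25]


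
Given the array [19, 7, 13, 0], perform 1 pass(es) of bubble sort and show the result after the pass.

After pass 1: [7, 13, 0, 19] (3 swaps)
Total swaps: 3


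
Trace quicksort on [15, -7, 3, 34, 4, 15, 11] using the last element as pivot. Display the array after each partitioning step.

Partition 1: pivot=11 at index 3 -> [-7, 3, 4, 11, 15, 15, 34]
Partition 2: pivot=4 at index 2 -> [-7, 3, 4, 11, 15, 15, 34]
Partition 3: pivot=3 at index 1 -> [-7, 3, 4, 11, 15, 15, 34]
Partition 4: pivot=34 at index 6 -> [-7, 3, 4, 11, 15, 15, 34]
Partition 5: pivot=15 at index 5 -> [-7, 3, 4, 11, 15, 15, 34]
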